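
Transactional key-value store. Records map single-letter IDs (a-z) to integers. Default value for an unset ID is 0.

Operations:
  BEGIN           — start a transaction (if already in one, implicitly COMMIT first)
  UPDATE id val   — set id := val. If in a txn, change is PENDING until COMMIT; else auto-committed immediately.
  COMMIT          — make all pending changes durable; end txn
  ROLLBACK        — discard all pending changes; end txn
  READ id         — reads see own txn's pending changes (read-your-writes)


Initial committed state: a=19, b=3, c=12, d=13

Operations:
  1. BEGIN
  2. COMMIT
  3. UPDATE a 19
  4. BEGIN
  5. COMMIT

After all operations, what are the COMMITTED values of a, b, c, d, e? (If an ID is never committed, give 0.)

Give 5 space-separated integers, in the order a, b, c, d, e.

Answer: 19 3 12 13 0

Derivation:
Initial committed: {a=19, b=3, c=12, d=13}
Op 1: BEGIN: in_txn=True, pending={}
Op 2: COMMIT: merged [] into committed; committed now {a=19, b=3, c=12, d=13}
Op 3: UPDATE a=19 (auto-commit; committed a=19)
Op 4: BEGIN: in_txn=True, pending={}
Op 5: COMMIT: merged [] into committed; committed now {a=19, b=3, c=12, d=13}
Final committed: {a=19, b=3, c=12, d=13}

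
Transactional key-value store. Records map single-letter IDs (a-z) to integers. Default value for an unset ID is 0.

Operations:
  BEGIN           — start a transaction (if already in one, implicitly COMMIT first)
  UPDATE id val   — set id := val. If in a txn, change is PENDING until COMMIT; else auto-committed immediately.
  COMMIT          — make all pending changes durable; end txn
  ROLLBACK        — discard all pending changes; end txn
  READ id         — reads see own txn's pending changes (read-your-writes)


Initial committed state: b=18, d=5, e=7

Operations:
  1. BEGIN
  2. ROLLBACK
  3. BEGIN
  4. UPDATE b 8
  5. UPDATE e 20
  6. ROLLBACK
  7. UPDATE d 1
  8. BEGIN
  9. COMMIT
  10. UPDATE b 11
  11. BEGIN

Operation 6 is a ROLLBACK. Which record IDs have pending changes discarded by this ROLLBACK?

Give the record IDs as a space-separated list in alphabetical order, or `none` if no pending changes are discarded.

Answer: b e

Derivation:
Initial committed: {b=18, d=5, e=7}
Op 1: BEGIN: in_txn=True, pending={}
Op 2: ROLLBACK: discarded pending []; in_txn=False
Op 3: BEGIN: in_txn=True, pending={}
Op 4: UPDATE b=8 (pending; pending now {b=8})
Op 5: UPDATE e=20 (pending; pending now {b=8, e=20})
Op 6: ROLLBACK: discarded pending ['b', 'e']; in_txn=False
Op 7: UPDATE d=1 (auto-commit; committed d=1)
Op 8: BEGIN: in_txn=True, pending={}
Op 9: COMMIT: merged [] into committed; committed now {b=18, d=1, e=7}
Op 10: UPDATE b=11 (auto-commit; committed b=11)
Op 11: BEGIN: in_txn=True, pending={}
ROLLBACK at op 6 discards: ['b', 'e']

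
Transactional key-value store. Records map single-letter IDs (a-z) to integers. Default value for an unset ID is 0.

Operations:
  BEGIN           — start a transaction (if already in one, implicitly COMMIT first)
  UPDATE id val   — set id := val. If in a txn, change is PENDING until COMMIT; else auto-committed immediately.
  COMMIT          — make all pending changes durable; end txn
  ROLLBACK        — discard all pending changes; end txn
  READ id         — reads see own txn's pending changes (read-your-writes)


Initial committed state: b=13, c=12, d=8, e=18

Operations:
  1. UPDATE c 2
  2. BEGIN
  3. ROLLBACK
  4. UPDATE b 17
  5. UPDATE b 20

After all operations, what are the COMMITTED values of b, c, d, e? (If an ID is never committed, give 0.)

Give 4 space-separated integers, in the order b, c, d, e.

Answer: 20 2 8 18

Derivation:
Initial committed: {b=13, c=12, d=8, e=18}
Op 1: UPDATE c=2 (auto-commit; committed c=2)
Op 2: BEGIN: in_txn=True, pending={}
Op 3: ROLLBACK: discarded pending []; in_txn=False
Op 4: UPDATE b=17 (auto-commit; committed b=17)
Op 5: UPDATE b=20 (auto-commit; committed b=20)
Final committed: {b=20, c=2, d=8, e=18}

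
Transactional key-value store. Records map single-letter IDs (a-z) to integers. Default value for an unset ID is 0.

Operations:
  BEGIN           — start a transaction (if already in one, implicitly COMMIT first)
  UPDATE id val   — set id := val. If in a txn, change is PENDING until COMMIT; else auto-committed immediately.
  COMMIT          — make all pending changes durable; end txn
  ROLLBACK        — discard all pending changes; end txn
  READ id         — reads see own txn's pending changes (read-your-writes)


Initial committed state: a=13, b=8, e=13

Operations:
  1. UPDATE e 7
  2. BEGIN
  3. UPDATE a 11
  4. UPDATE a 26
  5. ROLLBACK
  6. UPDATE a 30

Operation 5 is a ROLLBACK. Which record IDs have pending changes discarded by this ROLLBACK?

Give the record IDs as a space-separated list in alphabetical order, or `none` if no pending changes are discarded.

Initial committed: {a=13, b=8, e=13}
Op 1: UPDATE e=7 (auto-commit; committed e=7)
Op 2: BEGIN: in_txn=True, pending={}
Op 3: UPDATE a=11 (pending; pending now {a=11})
Op 4: UPDATE a=26 (pending; pending now {a=26})
Op 5: ROLLBACK: discarded pending ['a']; in_txn=False
Op 6: UPDATE a=30 (auto-commit; committed a=30)
ROLLBACK at op 5 discards: ['a']

Answer: a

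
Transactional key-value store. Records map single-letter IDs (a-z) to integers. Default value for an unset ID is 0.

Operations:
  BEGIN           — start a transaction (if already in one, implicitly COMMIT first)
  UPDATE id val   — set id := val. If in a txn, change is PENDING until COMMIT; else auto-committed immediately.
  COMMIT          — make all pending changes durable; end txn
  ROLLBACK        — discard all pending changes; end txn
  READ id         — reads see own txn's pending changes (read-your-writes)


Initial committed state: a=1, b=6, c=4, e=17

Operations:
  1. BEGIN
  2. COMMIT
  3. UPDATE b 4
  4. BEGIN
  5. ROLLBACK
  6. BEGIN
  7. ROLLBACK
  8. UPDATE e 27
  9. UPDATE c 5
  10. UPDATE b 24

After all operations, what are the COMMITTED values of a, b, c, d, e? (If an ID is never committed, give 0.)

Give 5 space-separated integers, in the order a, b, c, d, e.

Answer: 1 24 5 0 27

Derivation:
Initial committed: {a=1, b=6, c=4, e=17}
Op 1: BEGIN: in_txn=True, pending={}
Op 2: COMMIT: merged [] into committed; committed now {a=1, b=6, c=4, e=17}
Op 3: UPDATE b=4 (auto-commit; committed b=4)
Op 4: BEGIN: in_txn=True, pending={}
Op 5: ROLLBACK: discarded pending []; in_txn=False
Op 6: BEGIN: in_txn=True, pending={}
Op 7: ROLLBACK: discarded pending []; in_txn=False
Op 8: UPDATE e=27 (auto-commit; committed e=27)
Op 9: UPDATE c=5 (auto-commit; committed c=5)
Op 10: UPDATE b=24 (auto-commit; committed b=24)
Final committed: {a=1, b=24, c=5, e=27}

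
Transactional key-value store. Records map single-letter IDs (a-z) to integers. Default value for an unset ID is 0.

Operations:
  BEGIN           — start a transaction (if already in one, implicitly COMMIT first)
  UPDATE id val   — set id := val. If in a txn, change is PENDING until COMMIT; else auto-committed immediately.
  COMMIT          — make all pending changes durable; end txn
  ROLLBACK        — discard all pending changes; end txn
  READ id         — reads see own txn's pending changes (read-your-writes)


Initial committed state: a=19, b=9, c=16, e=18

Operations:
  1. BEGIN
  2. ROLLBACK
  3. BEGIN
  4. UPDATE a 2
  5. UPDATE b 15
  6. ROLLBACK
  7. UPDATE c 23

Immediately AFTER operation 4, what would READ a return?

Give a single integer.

Initial committed: {a=19, b=9, c=16, e=18}
Op 1: BEGIN: in_txn=True, pending={}
Op 2: ROLLBACK: discarded pending []; in_txn=False
Op 3: BEGIN: in_txn=True, pending={}
Op 4: UPDATE a=2 (pending; pending now {a=2})
After op 4: visible(a) = 2 (pending={a=2}, committed={a=19, b=9, c=16, e=18})

Answer: 2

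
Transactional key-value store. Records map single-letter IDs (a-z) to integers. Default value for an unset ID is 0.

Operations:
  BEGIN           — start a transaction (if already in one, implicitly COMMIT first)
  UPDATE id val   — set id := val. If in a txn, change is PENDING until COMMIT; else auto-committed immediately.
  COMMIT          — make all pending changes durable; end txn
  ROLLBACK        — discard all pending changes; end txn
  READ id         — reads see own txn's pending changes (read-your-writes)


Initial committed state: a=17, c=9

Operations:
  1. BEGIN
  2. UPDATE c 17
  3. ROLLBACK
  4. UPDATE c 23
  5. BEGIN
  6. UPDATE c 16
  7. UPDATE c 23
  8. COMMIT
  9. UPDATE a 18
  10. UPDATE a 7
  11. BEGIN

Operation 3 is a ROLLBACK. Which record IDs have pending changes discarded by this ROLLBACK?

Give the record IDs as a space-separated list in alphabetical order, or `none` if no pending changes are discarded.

Answer: c

Derivation:
Initial committed: {a=17, c=9}
Op 1: BEGIN: in_txn=True, pending={}
Op 2: UPDATE c=17 (pending; pending now {c=17})
Op 3: ROLLBACK: discarded pending ['c']; in_txn=False
Op 4: UPDATE c=23 (auto-commit; committed c=23)
Op 5: BEGIN: in_txn=True, pending={}
Op 6: UPDATE c=16 (pending; pending now {c=16})
Op 7: UPDATE c=23 (pending; pending now {c=23})
Op 8: COMMIT: merged ['c'] into committed; committed now {a=17, c=23}
Op 9: UPDATE a=18 (auto-commit; committed a=18)
Op 10: UPDATE a=7 (auto-commit; committed a=7)
Op 11: BEGIN: in_txn=True, pending={}
ROLLBACK at op 3 discards: ['c']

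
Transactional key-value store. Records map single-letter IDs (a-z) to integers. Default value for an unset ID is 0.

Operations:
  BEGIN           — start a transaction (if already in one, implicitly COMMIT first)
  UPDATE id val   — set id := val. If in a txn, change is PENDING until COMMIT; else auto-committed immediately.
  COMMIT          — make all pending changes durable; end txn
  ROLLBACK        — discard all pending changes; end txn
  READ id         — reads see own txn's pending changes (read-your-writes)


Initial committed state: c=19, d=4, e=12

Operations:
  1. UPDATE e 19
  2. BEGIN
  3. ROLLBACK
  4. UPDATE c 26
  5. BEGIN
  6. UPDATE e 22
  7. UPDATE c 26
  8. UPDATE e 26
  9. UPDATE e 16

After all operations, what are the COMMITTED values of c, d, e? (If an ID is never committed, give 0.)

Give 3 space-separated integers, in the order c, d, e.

Answer: 26 4 19

Derivation:
Initial committed: {c=19, d=4, e=12}
Op 1: UPDATE e=19 (auto-commit; committed e=19)
Op 2: BEGIN: in_txn=True, pending={}
Op 3: ROLLBACK: discarded pending []; in_txn=False
Op 4: UPDATE c=26 (auto-commit; committed c=26)
Op 5: BEGIN: in_txn=True, pending={}
Op 6: UPDATE e=22 (pending; pending now {e=22})
Op 7: UPDATE c=26 (pending; pending now {c=26, e=22})
Op 8: UPDATE e=26 (pending; pending now {c=26, e=26})
Op 9: UPDATE e=16 (pending; pending now {c=26, e=16})
Final committed: {c=26, d=4, e=19}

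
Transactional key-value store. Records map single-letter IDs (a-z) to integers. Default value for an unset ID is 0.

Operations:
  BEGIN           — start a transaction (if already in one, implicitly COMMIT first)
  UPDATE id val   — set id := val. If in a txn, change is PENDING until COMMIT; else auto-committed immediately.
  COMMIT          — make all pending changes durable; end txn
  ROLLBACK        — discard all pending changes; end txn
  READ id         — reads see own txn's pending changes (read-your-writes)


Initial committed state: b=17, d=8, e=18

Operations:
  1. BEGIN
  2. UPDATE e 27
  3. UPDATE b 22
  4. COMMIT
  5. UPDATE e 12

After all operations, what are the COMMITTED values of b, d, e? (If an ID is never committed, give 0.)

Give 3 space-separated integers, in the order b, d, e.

Answer: 22 8 12

Derivation:
Initial committed: {b=17, d=8, e=18}
Op 1: BEGIN: in_txn=True, pending={}
Op 2: UPDATE e=27 (pending; pending now {e=27})
Op 3: UPDATE b=22 (pending; pending now {b=22, e=27})
Op 4: COMMIT: merged ['b', 'e'] into committed; committed now {b=22, d=8, e=27}
Op 5: UPDATE e=12 (auto-commit; committed e=12)
Final committed: {b=22, d=8, e=12}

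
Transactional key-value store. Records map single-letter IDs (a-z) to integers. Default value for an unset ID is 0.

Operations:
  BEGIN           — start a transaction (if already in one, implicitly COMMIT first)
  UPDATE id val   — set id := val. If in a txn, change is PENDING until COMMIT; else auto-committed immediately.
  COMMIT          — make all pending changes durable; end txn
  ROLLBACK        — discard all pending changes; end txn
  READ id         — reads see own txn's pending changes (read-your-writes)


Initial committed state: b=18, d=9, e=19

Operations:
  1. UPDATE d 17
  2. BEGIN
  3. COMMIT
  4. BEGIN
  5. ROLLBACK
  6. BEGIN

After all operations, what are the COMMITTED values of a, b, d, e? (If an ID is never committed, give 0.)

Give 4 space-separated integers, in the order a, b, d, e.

Answer: 0 18 17 19

Derivation:
Initial committed: {b=18, d=9, e=19}
Op 1: UPDATE d=17 (auto-commit; committed d=17)
Op 2: BEGIN: in_txn=True, pending={}
Op 3: COMMIT: merged [] into committed; committed now {b=18, d=17, e=19}
Op 4: BEGIN: in_txn=True, pending={}
Op 5: ROLLBACK: discarded pending []; in_txn=False
Op 6: BEGIN: in_txn=True, pending={}
Final committed: {b=18, d=17, e=19}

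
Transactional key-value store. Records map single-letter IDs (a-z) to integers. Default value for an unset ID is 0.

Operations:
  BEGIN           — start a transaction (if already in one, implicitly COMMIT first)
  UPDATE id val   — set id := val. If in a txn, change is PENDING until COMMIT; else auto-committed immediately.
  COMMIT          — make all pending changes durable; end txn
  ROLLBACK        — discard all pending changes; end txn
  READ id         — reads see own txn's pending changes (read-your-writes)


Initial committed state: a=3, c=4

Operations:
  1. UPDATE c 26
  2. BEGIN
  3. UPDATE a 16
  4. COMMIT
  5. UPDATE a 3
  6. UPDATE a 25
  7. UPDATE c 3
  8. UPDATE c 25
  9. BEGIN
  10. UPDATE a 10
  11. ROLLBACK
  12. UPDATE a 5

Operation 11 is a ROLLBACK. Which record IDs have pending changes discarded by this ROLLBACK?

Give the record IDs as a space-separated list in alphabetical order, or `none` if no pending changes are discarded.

Answer: a

Derivation:
Initial committed: {a=3, c=4}
Op 1: UPDATE c=26 (auto-commit; committed c=26)
Op 2: BEGIN: in_txn=True, pending={}
Op 3: UPDATE a=16 (pending; pending now {a=16})
Op 4: COMMIT: merged ['a'] into committed; committed now {a=16, c=26}
Op 5: UPDATE a=3 (auto-commit; committed a=3)
Op 6: UPDATE a=25 (auto-commit; committed a=25)
Op 7: UPDATE c=3 (auto-commit; committed c=3)
Op 8: UPDATE c=25 (auto-commit; committed c=25)
Op 9: BEGIN: in_txn=True, pending={}
Op 10: UPDATE a=10 (pending; pending now {a=10})
Op 11: ROLLBACK: discarded pending ['a']; in_txn=False
Op 12: UPDATE a=5 (auto-commit; committed a=5)
ROLLBACK at op 11 discards: ['a']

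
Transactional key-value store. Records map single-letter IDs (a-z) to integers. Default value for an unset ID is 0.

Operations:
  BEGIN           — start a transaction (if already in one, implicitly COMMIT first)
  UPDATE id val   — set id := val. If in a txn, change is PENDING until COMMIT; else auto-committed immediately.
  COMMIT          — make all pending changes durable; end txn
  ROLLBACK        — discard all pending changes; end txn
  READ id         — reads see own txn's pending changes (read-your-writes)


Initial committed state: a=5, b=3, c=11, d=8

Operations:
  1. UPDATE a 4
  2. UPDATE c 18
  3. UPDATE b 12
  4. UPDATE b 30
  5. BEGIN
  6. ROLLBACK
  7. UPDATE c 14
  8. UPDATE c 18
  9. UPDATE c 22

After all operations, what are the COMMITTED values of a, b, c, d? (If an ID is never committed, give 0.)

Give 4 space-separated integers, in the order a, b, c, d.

Initial committed: {a=5, b=3, c=11, d=8}
Op 1: UPDATE a=4 (auto-commit; committed a=4)
Op 2: UPDATE c=18 (auto-commit; committed c=18)
Op 3: UPDATE b=12 (auto-commit; committed b=12)
Op 4: UPDATE b=30 (auto-commit; committed b=30)
Op 5: BEGIN: in_txn=True, pending={}
Op 6: ROLLBACK: discarded pending []; in_txn=False
Op 7: UPDATE c=14 (auto-commit; committed c=14)
Op 8: UPDATE c=18 (auto-commit; committed c=18)
Op 9: UPDATE c=22 (auto-commit; committed c=22)
Final committed: {a=4, b=30, c=22, d=8}

Answer: 4 30 22 8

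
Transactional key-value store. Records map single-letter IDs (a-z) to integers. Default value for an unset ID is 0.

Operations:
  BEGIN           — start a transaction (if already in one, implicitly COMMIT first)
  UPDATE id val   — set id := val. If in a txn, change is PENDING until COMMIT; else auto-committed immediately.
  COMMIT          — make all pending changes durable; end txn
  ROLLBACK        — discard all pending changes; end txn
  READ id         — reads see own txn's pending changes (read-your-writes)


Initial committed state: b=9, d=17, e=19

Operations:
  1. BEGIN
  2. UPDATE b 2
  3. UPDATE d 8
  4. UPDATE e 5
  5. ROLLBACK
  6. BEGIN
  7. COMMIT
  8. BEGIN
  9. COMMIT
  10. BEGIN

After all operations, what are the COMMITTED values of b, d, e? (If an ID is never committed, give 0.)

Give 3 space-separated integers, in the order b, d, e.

Answer: 9 17 19

Derivation:
Initial committed: {b=9, d=17, e=19}
Op 1: BEGIN: in_txn=True, pending={}
Op 2: UPDATE b=2 (pending; pending now {b=2})
Op 3: UPDATE d=8 (pending; pending now {b=2, d=8})
Op 4: UPDATE e=5 (pending; pending now {b=2, d=8, e=5})
Op 5: ROLLBACK: discarded pending ['b', 'd', 'e']; in_txn=False
Op 6: BEGIN: in_txn=True, pending={}
Op 7: COMMIT: merged [] into committed; committed now {b=9, d=17, e=19}
Op 8: BEGIN: in_txn=True, pending={}
Op 9: COMMIT: merged [] into committed; committed now {b=9, d=17, e=19}
Op 10: BEGIN: in_txn=True, pending={}
Final committed: {b=9, d=17, e=19}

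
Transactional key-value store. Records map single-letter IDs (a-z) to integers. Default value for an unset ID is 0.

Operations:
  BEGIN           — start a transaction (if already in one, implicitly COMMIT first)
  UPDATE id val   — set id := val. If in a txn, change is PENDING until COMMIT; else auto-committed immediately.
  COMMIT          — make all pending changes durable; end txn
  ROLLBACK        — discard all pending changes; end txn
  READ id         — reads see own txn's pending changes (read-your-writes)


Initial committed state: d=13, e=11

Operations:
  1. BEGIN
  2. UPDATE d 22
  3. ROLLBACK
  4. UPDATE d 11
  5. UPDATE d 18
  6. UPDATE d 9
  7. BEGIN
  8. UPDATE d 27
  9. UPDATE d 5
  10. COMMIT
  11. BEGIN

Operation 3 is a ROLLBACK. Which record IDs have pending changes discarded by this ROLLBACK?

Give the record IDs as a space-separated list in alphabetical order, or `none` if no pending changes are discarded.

Answer: d

Derivation:
Initial committed: {d=13, e=11}
Op 1: BEGIN: in_txn=True, pending={}
Op 2: UPDATE d=22 (pending; pending now {d=22})
Op 3: ROLLBACK: discarded pending ['d']; in_txn=False
Op 4: UPDATE d=11 (auto-commit; committed d=11)
Op 5: UPDATE d=18 (auto-commit; committed d=18)
Op 6: UPDATE d=9 (auto-commit; committed d=9)
Op 7: BEGIN: in_txn=True, pending={}
Op 8: UPDATE d=27 (pending; pending now {d=27})
Op 9: UPDATE d=5 (pending; pending now {d=5})
Op 10: COMMIT: merged ['d'] into committed; committed now {d=5, e=11}
Op 11: BEGIN: in_txn=True, pending={}
ROLLBACK at op 3 discards: ['d']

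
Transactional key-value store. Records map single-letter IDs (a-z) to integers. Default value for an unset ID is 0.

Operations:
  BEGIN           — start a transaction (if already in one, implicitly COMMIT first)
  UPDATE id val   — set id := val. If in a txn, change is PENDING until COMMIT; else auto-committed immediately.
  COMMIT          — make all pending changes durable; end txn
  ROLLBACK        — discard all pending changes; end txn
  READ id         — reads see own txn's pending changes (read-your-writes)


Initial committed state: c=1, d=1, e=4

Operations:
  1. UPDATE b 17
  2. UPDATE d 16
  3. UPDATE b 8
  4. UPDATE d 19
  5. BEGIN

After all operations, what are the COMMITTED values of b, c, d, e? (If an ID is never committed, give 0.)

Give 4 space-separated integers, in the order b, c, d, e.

Initial committed: {c=1, d=1, e=4}
Op 1: UPDATE b=17 (auto-commit; committed b=17)
Op 2: UPDATE d=16 (auto-commit; committed d=16)
Op 3: UPDATE b=8 (auto-commit; committed b=8)
Op 4: UPDATE d=19 (auto-commit; committed d=19)
Op 5: BEGIN: in_txn=True, pending={}
Final committed: {b=8, c=1, d=19, e=4}

Answer: 8 1 19 4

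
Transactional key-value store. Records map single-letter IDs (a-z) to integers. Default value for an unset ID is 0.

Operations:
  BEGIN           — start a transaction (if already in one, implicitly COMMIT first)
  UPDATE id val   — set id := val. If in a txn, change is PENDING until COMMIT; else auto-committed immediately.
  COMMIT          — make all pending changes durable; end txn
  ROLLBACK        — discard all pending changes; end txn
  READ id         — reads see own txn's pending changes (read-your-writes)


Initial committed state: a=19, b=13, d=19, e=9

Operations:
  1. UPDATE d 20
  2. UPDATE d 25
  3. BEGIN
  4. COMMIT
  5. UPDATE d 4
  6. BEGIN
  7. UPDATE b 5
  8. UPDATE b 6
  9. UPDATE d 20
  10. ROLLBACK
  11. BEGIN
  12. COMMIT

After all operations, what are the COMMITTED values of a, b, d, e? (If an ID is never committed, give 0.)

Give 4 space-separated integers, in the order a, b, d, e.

Initial committed: {a=19, b=13, d=19, e=9}
Op 1: UPDATE d=20 (auto-commit; committed d=20)
Op 2: UPDATE d=25 (auto-commit; committed d=25)
Op 3: BEGIN: in_txn=True, pending={}
Op 4: COMMIT: merged [] into committed; committed now {a=19, b=13, d=25, e=9}
Op 5: UPDATE d=4 (auto-commit; committed d=4)
Op 6: BEGIN: in_txn=True, pending={}
Op 7: UPDATE b=5 (pending; pending now {b=5})
Op 8: UPDATE b=6 (pending; pending now {b=6})
Op 9: UPDATE d=20 (pending; pending now {b=6, d=20})
Op 10: ROLLBACK: discarded pending ['b', 'd']; in_txn=False
Op 11: BEGIN: in_txn=True, pending={}
Op 12: COMMIT: merged [] into committed; committed now {a=19, b=13, d=4, e=9}
Final committed: {a=19, b=13, d=4, e=9}

Answer: 19 13 4 9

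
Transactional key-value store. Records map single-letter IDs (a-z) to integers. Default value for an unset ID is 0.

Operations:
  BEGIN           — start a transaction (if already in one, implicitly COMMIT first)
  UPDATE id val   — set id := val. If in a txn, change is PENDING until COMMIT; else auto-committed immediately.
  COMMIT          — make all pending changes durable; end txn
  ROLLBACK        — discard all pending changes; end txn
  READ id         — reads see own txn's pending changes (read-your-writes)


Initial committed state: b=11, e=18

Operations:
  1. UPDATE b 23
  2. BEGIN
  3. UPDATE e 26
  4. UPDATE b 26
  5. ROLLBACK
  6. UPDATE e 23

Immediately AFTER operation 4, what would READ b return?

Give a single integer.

Answer: 26

Derivation:
Initial committed: {b=11, e=18}
Op 1: UPDATE b=23 (auto-commit; committed b=23)
Op 2: BEGIN: in_txn=True, pending={}
Op 3: UPDATE e=26 (pending; pending now {e=26})
Op 4: UPDATE b=26 (pending; pending now {b=26, e=26})
After op 4: visible(b) = 26 (pending={b=26, e=26}, committed={b=23, e=18})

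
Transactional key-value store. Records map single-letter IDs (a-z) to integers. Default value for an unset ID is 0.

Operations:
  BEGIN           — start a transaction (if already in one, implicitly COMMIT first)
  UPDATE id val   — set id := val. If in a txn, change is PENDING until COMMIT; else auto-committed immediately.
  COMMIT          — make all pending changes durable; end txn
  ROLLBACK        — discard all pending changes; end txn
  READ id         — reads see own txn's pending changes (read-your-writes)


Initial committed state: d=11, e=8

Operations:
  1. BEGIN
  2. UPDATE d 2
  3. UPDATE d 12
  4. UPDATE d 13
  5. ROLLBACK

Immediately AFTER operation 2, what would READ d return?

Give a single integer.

Answer: 2

Derivation:
Initial committed: {d=11, e=8}
Op 1: BEGIN: in_txn=True, pending={}
Op 2: UPDATE d=2 (pending; pending now {d=2})
After op 2: visible(d) = 2 (pending={d=2}, committed={d=11, e=8})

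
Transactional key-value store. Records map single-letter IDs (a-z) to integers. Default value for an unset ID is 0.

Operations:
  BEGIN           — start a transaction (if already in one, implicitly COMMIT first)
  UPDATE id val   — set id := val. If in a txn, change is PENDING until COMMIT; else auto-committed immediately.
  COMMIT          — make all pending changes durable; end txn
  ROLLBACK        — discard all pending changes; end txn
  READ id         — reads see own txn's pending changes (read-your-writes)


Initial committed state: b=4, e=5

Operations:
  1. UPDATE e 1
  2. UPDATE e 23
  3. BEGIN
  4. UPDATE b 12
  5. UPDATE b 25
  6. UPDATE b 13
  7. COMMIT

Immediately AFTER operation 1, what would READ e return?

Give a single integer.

Initial committed: {b=4, e=5}
Op 1: UPDATE e=1 (auto-commit; committed e=1)
After op 1: visible(e) = 1 (pending={}, committed={b=4, e=1})

Answer: 1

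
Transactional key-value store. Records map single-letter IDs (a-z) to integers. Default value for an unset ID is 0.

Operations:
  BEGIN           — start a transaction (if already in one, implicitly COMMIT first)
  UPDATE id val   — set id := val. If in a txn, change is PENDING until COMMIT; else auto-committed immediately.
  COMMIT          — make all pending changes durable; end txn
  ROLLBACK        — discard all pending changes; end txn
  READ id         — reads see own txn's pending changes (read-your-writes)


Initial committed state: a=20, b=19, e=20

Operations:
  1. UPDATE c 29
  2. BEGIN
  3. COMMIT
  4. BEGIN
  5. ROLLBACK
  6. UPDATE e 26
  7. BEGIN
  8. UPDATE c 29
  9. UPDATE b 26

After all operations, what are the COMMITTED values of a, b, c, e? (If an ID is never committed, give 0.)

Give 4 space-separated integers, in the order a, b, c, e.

Answer: 20 19 29 26

Derivation:
Initial committed: {a=20, b=19, e=20}
Op 1: UPDATE c=29 (auto-commit; committed c=29)
Op 2: BEGIN: in_txn=True, pending={}
Op 3: COMMIT: merged [] into committed; committed now {a=20, b=19, c=29, e=20}
Op 4: BEGIN: in_txn=True, pending={}
Op 5: ROLLBACK: discarded pending []; in_txn=False
Op 6: UPDATE e=26 (auto-commit; committed e=26)
Op 7: BEGIN: in_txn=True, pending={}
Op 8: UPDATE c=29 (pending; pending now {c=29})
Op 9: UPDATE b=26 (pending; pending now {b=26, c=29})
Final committed: {a=20, b=19, c=29, e=26}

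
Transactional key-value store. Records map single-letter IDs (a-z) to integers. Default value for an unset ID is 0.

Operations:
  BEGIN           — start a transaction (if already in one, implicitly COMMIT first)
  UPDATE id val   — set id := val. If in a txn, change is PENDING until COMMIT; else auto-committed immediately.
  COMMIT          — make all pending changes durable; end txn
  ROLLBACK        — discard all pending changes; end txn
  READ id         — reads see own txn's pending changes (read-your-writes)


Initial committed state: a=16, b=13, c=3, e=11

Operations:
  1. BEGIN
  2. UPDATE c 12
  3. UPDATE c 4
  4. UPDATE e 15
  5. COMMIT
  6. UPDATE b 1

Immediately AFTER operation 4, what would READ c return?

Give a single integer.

Answer: 4

Derivation:
Initial committed: {a=16, b=13, c=3, e=11}
Op 1: BEGIN: in_txn=True, pending={}
Op 2: UPDATE c=12 (pending; pending now {c=12})
Op 3: UPDATE c=4 (pending; pending now {c=4})
Op 4: UPDATE e=15 (pending; pending now {c=4, e=15})
After op 4: visible(c) = 4 (pending={c=4, e=15}, committed={a=16, b=13, c=3, e=11})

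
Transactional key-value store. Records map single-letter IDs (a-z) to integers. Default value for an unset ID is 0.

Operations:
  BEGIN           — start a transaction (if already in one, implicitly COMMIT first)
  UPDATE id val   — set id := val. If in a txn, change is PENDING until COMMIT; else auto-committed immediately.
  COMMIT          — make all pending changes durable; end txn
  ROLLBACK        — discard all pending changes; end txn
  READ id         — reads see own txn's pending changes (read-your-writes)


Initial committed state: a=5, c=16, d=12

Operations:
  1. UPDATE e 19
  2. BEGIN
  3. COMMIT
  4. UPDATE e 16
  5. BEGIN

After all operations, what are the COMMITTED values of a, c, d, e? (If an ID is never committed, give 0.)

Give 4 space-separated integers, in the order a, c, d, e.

Answer: 5 16 12 16

Derivation:
Initial committed: {a=5, c=16, d=12}
Op 1: UPDATE e=19 (auto-commit; committed e=19)
Op 2: BEGIN: in_txn=True, pending={}
Op 3: COMMIT: merged [] into committed; committed now {a=5, c=16, d=12, e=19}
Op 4: UPDATE e=16 (auto-commit; committed e=16)
Op 5: BEGIN: in_txn=True, pending={}
Final committed: {a=5, c=16, d=12, e=16}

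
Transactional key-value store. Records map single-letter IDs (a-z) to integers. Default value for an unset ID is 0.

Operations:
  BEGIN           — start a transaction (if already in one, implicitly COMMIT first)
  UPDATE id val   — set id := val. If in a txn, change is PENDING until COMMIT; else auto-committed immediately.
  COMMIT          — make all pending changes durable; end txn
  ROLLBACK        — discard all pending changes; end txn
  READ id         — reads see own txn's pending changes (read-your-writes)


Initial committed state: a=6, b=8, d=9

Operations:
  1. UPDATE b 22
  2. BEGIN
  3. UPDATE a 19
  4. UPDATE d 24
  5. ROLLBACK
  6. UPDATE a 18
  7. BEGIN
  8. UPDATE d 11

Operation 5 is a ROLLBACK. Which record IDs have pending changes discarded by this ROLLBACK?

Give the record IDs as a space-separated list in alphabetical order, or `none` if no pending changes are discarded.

Answer: a d

Derivation:
Initial committed: {a=6, b=8, d=9}
Op 1: UPDATE b=22 (auto-commit; committed b=22)
Op 2: BEGIN: in_txn=True, pending={}
Op 3: UPDATE a=19 (pending; pending now {a=19})
Op 4: UPDATE d=24 (pending; pending now {a=19, d=24})
Op 5: ROLLBACK: discarded pending ['a', 'd']; in_txn=False
Op 6: UPDATE a=18 (auto-commit; committed a=18)
Op 7: BEGIN: in_txn=True, pending={}
Op 8: UPDATE d=11 (pending; pending now {d=11})
ROLLBACK at op 5 discards: ['a', 'd']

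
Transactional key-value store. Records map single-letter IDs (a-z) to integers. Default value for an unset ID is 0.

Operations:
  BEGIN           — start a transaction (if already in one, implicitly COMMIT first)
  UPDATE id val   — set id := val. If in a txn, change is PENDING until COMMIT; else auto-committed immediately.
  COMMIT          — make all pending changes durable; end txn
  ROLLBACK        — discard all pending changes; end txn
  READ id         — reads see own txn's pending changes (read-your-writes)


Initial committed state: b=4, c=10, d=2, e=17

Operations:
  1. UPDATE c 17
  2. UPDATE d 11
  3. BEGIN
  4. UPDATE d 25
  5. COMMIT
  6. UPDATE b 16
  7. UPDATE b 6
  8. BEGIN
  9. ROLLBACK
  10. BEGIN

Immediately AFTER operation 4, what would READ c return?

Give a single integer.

Answer: 17

Derivation:
Initial committed: {b=4, c=10, d=2, e=17}
Op 1: UPDATE c=17 (auto-commit; committed c=17)
Op 2: UPDATE d=11 (auto-commit; committed d=11)
Op 3: BEGIN: in_txn=True, pending={}
Op 4: UPDATE d=25 (pending; pending now {d=25})
After op 4: visible(c) = 17 (pending={d=25}, committed={b=4, c=17, d=11, e=17})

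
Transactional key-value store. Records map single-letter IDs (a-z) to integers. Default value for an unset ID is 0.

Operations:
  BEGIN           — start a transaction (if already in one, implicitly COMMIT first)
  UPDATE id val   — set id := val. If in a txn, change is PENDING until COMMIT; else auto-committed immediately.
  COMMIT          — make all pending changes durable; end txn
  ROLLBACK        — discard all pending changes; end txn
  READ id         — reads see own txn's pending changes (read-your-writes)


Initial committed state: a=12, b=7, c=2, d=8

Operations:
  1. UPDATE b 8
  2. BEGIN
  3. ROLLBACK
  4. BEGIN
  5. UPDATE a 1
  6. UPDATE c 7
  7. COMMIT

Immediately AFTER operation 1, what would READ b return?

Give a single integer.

Answer: 8

Derivation:
Initial committed: {a=12, b=7, c=2, d=8}
Op 1: UPDATE b=8 (auto-commit; committed b=8)
After op 1: visible(b) = 8 (pending={}, committed={a=12, b=8, c=2, d=8})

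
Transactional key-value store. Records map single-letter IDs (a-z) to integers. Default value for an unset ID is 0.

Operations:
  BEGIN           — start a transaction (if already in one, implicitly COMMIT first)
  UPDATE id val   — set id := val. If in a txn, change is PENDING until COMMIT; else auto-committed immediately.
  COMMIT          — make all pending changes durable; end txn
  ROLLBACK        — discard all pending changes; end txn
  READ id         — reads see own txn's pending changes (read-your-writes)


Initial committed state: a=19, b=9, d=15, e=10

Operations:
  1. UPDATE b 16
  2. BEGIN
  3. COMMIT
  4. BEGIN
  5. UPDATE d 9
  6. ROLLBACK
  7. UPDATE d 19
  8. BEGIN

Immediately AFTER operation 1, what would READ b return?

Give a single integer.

Answer: 16

Derivation:
Initial committed: {a=19, b=9, d=15, e=10}
Op 1: UPDATE b=16 (auto-commit; committed b=16)
After op 1: visible(b) = 16 (pending={}, committed={a=19, b=16, d=15, e=10})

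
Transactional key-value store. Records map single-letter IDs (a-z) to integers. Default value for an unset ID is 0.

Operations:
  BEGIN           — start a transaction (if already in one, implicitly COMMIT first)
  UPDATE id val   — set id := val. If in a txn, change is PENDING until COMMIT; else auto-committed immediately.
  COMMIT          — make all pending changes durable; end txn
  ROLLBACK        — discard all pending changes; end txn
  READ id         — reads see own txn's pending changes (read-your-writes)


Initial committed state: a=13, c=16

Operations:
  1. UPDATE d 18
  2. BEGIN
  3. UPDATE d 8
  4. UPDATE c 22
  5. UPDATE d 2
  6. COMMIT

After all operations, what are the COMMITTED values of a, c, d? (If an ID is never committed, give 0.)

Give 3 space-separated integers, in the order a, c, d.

Answer: 13 22 2

Derivation:
Initial committed: {a=13, c=16}
Op 1: UPDATE d=18 (auto-commit; committed d=18)
Op 2: BEGIN: in_txn=True, pending={}
Op 3: UPDATE d=8 (pending; pending now {d=8})
Op 4: UPDATE c=22 (pending; pending now {c=22, d=8})
Op 5: UPDATE d=2 (pending; pending now {c=22, d=2})
Op 6: COMMIT: merged ['c', 'd'] into committed; committed now {a=13, c=22, d=2}
Final committed: {a=13, c=22, d=2}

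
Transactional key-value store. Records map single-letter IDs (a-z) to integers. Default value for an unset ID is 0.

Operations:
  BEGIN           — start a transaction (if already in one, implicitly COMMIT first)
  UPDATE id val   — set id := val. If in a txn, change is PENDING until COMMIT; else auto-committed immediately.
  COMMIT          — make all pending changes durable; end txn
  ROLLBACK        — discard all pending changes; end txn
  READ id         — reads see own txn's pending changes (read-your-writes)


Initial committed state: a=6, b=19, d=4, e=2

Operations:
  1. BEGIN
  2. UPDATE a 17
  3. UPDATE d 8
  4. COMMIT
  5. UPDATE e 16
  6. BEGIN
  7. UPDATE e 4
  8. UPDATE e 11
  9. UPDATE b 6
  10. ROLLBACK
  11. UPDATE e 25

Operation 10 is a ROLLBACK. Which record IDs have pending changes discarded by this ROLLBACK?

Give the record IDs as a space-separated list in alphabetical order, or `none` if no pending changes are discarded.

Answer: b e

Derivation:
Initial committed: {a=6, b=19, d=4, e=2}
Op 1: BEGIN: in_txn=True, pending={}
Op 2: UPDATE a=17 (pending; pending now {a=17})
Op 3: UPDATE d=8 (pending; pending now {a=17, d=8})
Op 4: COMMIT: merged ['a', 'd'] into committed; committed now {a=17, b=19, d=8, e=2}
Op 5: UPDATE e=16 (auto-commit; committed e=16)
Op 6: BEGIN: in_txn=True, pending={}
Op 7: UPDATE e=4 (pending; pending now {e=4})
Op 8: UPDATE e=11 (pending; pending now {e=11})
Op 9: UPDATE b=6 (pending; pending now {b=6, e=11})
Op 10: ROLLBACK: discarded pending ['b', 'e']; in_txn=False
Op 11: UPDATE e=25 (auto-commit; committed e=25)
ROLLBACK at op 10 discards: ['b', 'e']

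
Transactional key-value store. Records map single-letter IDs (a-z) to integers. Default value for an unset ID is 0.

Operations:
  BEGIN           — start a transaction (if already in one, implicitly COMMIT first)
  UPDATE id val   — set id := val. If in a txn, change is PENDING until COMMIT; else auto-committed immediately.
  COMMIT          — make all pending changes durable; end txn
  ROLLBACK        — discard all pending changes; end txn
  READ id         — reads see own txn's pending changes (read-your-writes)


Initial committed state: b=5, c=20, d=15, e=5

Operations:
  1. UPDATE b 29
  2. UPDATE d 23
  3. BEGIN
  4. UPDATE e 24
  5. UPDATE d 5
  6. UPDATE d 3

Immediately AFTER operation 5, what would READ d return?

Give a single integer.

Initial committed: {b=5, c=20, d=15, e=5}
Op 1: UPDATE b=29 (auto-commit; committed b=29)
Op 2: UPDATE d=23 (auto-commit; committed d=23)
Op 3: BEGIN: in_txn=True, pending={}
Op 4: UPDATE e=24 (pending; pending now {e=24})
Op 5: UPDATE d=5 (pending; pending now {d=5, e=24})
After op 5: visible(d) = 5 (pending={d=5, e=24}, committed={b=29, c=20, d=23, e=5})

Answer: 5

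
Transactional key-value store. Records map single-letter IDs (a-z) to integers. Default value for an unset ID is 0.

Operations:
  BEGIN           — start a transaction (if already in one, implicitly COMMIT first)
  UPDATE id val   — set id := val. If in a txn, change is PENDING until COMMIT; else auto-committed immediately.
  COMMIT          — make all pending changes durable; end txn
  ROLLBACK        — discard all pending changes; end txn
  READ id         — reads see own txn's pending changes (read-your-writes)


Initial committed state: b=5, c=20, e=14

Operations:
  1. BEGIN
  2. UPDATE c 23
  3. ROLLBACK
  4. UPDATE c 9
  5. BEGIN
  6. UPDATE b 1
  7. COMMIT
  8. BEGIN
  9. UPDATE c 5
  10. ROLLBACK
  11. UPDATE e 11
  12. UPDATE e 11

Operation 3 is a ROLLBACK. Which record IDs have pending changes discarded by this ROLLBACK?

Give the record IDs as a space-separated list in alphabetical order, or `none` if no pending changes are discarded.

Initial committed: {b=5, c=20, e=14}
Op 1: BEGIN: in_txn=True, pending={}
Op 2: UPDATE c=23 (pending; pending now {c=23})
Op 3: ROLLBACK: discarded pending ['c']; in_txn=False
Op 4: UPDATE c=9 (auto-commit; committed c=9)
Op 5: BEGIN: in_txn=True, pending={}
Op 6: UPDATE b=1 (pending; pending now {b=1})
Op 7: COMMIT: merged ['b'] into committed; committed now {b=1, c=9, e=14}
Op 8: BEGIN: in_txn=True, pending={}
Op 9: UPDATE c=5 (pending; pending now {c=5})
Op 10: ROLLBACK: discarded pending ['c']; in_txn=False
Op 11: UPDATE e=11 (auto-commit; committed e=11)
Op 12: UPDATE e=11 (auto-commit; committed e=11)
ROLLBACK at op 3 discards: ['c']

Answer: c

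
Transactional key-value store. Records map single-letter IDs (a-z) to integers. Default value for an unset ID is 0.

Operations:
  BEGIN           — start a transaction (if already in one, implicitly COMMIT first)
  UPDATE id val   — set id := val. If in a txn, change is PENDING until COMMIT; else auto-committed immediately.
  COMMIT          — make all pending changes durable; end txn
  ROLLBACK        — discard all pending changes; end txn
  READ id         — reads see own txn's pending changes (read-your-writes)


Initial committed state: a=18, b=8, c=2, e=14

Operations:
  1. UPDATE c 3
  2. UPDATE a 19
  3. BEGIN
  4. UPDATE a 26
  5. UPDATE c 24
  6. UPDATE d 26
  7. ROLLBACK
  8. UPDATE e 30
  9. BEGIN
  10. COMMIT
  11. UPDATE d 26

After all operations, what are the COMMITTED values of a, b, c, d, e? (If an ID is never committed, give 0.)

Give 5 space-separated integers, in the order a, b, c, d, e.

Answer: 19 8 3 26 30

Derivation:
Initial committed: {a=18, b=8, c=2, e=14}
Op 1: UPDATE c=3 (auto-commit; committed c=3)
Op 2: UPDATE a=19 (auto-commit; committed a=19)
Op 3: BEGIN: in_txn=True, pending={}
Op 4: UPDATE a=26 (pending; pending now {a=26})
Op 5: UPDATE c=24 (pending; pending now {a=26, c=24})
Op 6: UPDATE d=26 (pending; pending now {a=26, c=24, d=26})
Op 7: ROLLBACK: discarded pending ['a', 'c', 'd']; in_txn=False
Op 8: UPDATE e=30 (auto-commit; committed e=30)
Op 9: BEGIN: in_txn=True, pending={}
Op 10: COMMIT: merged [] into committed; committed now {a=19, b=8, c=3, e=30}
Op 11: UPDATE d=26 (auto-commit; committed d=26)
Final committed: {a=19, b=8, c=3, d=26, e=30}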